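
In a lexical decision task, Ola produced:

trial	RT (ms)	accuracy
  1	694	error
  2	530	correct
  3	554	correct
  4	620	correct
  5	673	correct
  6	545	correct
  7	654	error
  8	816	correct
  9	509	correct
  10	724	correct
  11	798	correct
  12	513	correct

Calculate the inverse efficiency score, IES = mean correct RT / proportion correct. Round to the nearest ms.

Correct trials (n=10): 530, 554, 620, 673, 545, 816, 509, 724, 798, 513
Mean correct RT = 6282/10 = 628.2000 ms
Proportion correct = 10/12
IES = 628.2000 / (10/12) = 753.840 ms

754 ms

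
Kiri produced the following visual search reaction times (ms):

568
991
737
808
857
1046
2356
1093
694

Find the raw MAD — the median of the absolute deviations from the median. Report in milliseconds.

163 ms

Sorted: 568, 694, 737, 808, 857, 991, 1046, 1093, 2356 → median = 857
|x − 857|: 289, 134, 120, 49, 0, 189, 1499, 236, 163
Sorted deviations: 0, 49, 120, 134, 163, 189, 236, 289, 1499 → MAD = 163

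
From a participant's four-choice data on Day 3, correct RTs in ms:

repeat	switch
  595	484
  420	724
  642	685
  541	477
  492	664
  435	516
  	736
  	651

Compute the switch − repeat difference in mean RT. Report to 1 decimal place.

M(repeat) = 3125/6 = 520.833
M(switch) = 4937/8 = 617.125
Difference = 617.125 − 520.833 = 96.292 ms

96.3 ms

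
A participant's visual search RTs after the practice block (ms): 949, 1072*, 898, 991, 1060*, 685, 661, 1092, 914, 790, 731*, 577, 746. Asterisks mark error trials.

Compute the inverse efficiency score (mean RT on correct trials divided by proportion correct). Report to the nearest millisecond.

Correct trials (n=10): 949, 898, 991, 685, 661, 1092, 914, 790, 577, 746
Mean correct RT = 8303/10 = 830.3000 ms
Proportion correct = 10/13
IES = 830.3000 / (10/13) = 1079.390 ms

1079 ms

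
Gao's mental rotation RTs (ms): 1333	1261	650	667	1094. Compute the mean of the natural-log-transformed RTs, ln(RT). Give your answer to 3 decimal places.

ln(RT): 7.1952, 7.1397, 6.4770, 6.5028, 6.9976
Σ ln(RT) = 34.3122
Mean = 34.3122/5 = 6.86244

6.862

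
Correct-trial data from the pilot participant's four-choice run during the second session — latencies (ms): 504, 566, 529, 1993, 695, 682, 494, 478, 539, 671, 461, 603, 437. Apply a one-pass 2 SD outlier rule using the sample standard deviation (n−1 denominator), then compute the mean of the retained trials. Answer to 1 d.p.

n = 13, ΣRT = 8652, M = 665.538
Σ(x−M)² = 1996553.23; s = √(1996553.23/12) = 407.896
Cutoffs: 665.538 ± 2·407.896 → [-150.3, 1481.3]
Outside: 1993 → excluded.
Retained (n=12): Σ = 6659, mean = 6659/12 = 554.917

554.9 ms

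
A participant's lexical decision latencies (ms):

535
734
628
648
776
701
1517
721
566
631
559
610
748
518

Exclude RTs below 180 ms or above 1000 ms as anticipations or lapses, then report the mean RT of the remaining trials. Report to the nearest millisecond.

644 ms

Excluded: 1517
Retained (n=13): Σ = 8375
Mean = 8375/13 = 644.2308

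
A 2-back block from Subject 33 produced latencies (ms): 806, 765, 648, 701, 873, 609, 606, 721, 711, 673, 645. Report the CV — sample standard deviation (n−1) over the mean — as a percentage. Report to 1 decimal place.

n = 11, Σ = 7758, M = 705.2727
Σ(x−M)² = 69222.182; s = √(69222.182/10) = 83.1999
CV = 83.1999 / 705.2727 = 0.11797 = 11.797%

11.8%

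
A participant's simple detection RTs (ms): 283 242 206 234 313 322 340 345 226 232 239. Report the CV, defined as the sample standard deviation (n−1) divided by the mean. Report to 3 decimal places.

n = 11, Σ = 2982, M = 271.0909
Σ(x−M)² = 25750.909; s = √(25750.909/10) = 50.7454
CV = 50.7454 / 271.0909 = 0.18719

0.187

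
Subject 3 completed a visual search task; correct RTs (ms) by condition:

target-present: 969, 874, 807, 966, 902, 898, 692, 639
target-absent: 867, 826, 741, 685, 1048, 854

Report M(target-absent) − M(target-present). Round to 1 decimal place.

M(target-present) = 6747/8 = 843.375
M(target-absent) = 5021/6 = 836.833
Difference = 836.833 − 843.375 = -6.542 ms

-6.5 ms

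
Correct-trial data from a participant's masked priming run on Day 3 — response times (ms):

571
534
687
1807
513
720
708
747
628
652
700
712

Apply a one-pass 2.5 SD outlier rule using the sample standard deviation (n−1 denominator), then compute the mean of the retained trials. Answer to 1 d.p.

652.0 ms

n = 12, ΣRT = 8979, M = 748.250
Σ(x−M)² = 1287152.25; s = √(1287152.25/11) = 342.073
Cutoffs: 748.250 ± 2.5·342.073 → [-106.9, 1603.4]
Outside: 1807 → excluded.
Retained (n=11): Σ = 7172, mean = 7172/11 = 652.000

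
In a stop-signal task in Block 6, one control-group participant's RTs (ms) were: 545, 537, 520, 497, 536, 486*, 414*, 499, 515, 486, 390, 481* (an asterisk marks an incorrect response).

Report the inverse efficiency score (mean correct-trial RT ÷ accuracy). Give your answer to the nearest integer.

Correct trials (n=9): 545, 537, 520, 497, 536, 499, 515, 486, 390
Mean correct RT = 4525/9 = 502.7778 ms
Proportion correct = 9/12
IES = 502.7778 / (9/12) = 670.370 ms

670 ms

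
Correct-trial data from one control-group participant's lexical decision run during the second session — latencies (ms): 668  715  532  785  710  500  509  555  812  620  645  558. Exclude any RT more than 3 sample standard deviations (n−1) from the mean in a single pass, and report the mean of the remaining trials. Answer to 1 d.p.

634.1 ms

n = 12, ΣRT = 7609, M = 634.083
Σ(x−M)² = 124296.92; s = √(124296.92/11) = 106.300
Cutoffs: 634.083 ± 3·106.300 → [315.2, 953.0]
No RTs fall outside the cutoffs; all 12 retained. Mean = 7609/12 = 634.083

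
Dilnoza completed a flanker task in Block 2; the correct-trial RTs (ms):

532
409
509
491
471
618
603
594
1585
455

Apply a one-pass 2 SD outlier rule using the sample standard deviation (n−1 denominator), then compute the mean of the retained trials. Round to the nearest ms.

n = 10, ΣRT = 6267, M = 626.700
Σ(x−M)² = 1062398.10; s = √(1062398.10/9) = 343.576
Cutoffs: 626.700 ± 2·343.576 → [-60.5, 1313.9]
Outside: 1585 → excluded.
Retained (n=9): Σ = 4682, mean = 4682/9 = 520.222

520 ms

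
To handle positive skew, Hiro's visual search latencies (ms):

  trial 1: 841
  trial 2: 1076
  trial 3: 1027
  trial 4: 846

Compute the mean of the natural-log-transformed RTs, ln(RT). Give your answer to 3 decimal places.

ln(RT): 6.7346, 6.9810, 6.9344, 6.7405
Σ ln(RT) = 27.3905
Mean = 27.3905/4 = 6.84763

6.848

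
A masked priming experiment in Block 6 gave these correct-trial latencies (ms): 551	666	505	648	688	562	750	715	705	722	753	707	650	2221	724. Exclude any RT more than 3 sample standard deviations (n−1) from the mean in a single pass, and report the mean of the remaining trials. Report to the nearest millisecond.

668 ms

n = 15, ΣRT = 11567, M = 771.133
Σ(x−M)² = 2329983.73; s = √(2329983.73/14) = 407.955
Cutoffs: 771.133 ± 3·407.955 → [-452.7, 1995.0]
Outside: 2221 → excluded.
Retained (n=14): Σ = 9346, mean = 9346/14 = 667.571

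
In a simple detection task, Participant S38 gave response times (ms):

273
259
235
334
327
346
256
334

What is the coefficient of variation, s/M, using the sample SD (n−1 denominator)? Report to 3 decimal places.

0.149

n = 8, Σ = 2364, M = 295.5000
Σ(x−M)² = 13566.000; s = √(13566.000/7) = 44.0227
CV = 44.0227 / 295.5000 = 0.14898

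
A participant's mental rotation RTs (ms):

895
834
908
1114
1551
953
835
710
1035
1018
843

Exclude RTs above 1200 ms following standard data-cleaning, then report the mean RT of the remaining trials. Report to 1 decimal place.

914.5 ms

Excluded: 1551
Retained (n=10): Σ = 9145
Mean = 9145/10 = 914.5000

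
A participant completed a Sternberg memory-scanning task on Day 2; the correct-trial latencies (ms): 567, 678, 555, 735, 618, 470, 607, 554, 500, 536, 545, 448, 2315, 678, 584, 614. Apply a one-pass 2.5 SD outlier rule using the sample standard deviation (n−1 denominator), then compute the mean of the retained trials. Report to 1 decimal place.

n = 16, ΣRT = 11004, M = 687.750
Σ(x−M)² = 2911597.00; s = √(2911597.00/15) = 440.575
Cutoffs: 687.750 ± 2.5·440.575 → [-413.7, 1789.2]
Outside: 2315 → excluded.
Retained (n=15): Σ = 8689, mean = 8689/15 = 579.267

579.3 ms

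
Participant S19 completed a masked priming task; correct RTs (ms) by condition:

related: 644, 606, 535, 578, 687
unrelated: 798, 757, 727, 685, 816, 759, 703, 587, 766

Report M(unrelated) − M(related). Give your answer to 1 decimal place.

123.1 ms

M(related) = 3050/5 = 610.000
M(unrelated) = 6598/9 = 733.111
Difference = 733.111 − 610.000 = 123.111 ms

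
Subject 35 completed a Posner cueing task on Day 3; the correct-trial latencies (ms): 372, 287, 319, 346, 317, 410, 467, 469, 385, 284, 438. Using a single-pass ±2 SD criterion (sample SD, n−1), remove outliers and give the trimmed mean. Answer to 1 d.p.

372.2 ms

n = 11, ΣRT = 4094, M = 372.182
Σ(x−M)² = 45881.64; s = √(45881.64/10) = 67.736
Cutoffs: 372.182 ± 2·67.736 → [236.7, 507.7]
No RTs fall outside the cutoffs; all 11 retained. Mean = 4094/11 = 372.182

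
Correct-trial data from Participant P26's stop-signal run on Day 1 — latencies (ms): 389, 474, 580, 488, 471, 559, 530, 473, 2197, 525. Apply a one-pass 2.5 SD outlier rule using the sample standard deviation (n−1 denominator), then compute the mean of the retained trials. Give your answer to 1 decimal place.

n = 10, ΣRT = 6686, M = 668.600
Σ(x−M)² = 2621666.40; s = √(2621666.40/9) = 539.719
Cutoffs: 668.600 ± 2.5·539.719 → [-680.7, 2017.9]
Outside: 2197 → excluded.
Retained (n=9): Σ = 4489, mean = 4489/9 = 498.778

498.8 ms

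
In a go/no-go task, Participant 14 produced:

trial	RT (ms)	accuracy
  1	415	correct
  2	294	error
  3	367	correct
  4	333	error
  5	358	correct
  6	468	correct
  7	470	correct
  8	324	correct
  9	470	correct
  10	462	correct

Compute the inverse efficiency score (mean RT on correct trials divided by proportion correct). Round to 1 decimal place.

520.9 ms

Correct trials (n=8): 415, 367, 358, 468, 470, 324, 470, 462
Mean correct RT = 3334/8 = 416.7500 ms
Proportion correct = 8/10
IES = 416.7500 / (8/10) = 520.938 ms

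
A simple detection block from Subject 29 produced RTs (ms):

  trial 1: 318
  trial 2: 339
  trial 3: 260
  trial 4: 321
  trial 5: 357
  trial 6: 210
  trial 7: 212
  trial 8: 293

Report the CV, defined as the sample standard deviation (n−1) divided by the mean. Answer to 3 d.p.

0.194

n = 8, Σ = 2310, M = 288.7500
Σ(x−M)² = 22015.500; s = √(22015.500/7) = 56.0809
CV = 56.0809 / 288.7500 = 0.19422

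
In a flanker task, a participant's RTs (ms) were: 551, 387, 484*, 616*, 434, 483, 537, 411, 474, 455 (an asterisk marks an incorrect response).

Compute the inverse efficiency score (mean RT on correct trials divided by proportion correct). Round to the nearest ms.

583 ms

Correct trials (n=8): 551, 387, 434, 483, 537, 411, 474, 455
Mean correct RT = 3732/8 = 466.5000 ms
Proportion correct = 8/10
IES = 466.5000 / (8/10) = 583.125 ms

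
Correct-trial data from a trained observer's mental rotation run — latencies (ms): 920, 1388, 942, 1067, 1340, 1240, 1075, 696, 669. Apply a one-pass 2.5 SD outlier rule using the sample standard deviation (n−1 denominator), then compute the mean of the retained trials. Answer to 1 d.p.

1037.4 ms

n = 9, ΣRT = 9337, M = 1037.444
Σ(x−M)² = 532980.22; s = √(532980.22/8) = 258.113
Cutoffs: 1037.444 ± 2.5·258.113 → [392.2, 1682.7]
No RTs fall outside the cutoffs; all 9 retained. Mean = 9337/9 = 1037.444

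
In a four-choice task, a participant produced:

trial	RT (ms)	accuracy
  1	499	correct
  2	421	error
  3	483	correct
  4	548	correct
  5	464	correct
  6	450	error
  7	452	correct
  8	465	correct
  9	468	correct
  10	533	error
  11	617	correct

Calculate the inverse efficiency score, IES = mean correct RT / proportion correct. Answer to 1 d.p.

Correct trials (n=8): 499, 483, 548, 464, 452, 465, 468, 617
Mean correct RT = 3996/8 = 499.5000 ms
Proportion correct = 8/11
IES = 499.5000 / (8/11) = 686.812 ms

686.8 ms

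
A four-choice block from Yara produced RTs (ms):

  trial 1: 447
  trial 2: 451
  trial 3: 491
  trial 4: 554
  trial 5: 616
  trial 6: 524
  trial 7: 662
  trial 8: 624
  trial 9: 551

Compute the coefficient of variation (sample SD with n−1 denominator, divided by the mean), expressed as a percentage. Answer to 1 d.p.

n = 9, Σ = 4920, M = 546.6667
Σ(x−M)² = 46860.000; s = √(46860.000/8) = 76.5343
CV = 76.5343 / 546.6667 = 0.14000 = 14.000%

14.0%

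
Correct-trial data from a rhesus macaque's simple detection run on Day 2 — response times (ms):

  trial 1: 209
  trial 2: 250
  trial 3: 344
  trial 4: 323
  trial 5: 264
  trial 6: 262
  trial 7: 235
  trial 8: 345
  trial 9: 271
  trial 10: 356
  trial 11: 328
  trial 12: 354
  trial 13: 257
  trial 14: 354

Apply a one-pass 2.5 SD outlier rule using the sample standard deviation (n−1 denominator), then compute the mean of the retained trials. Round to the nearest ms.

297 ms

n = 14, ΣRT = 4152, M = 296.571
Σ(x−M)² = 34513.43; s = √(34513.43/13) = 51.526
Cutoffs: 296.571 ± 2.5·51.526 → [167.8, 425.4]
No RTs fall outside the cutoffs; all 14 retained. Mean = 4152/14 = 296.571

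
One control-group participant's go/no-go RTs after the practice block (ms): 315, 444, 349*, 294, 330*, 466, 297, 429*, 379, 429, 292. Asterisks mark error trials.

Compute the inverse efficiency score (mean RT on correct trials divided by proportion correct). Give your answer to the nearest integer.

501 ms

Correct trials (n=8): 315, 444, 294, 466, 297, 379, 429, 292
Mean correct RT = 2916/8 = 364.5000 ms
Proportion correct = 8/11
IES = 364.5000 / (8/11) = 501.188 ms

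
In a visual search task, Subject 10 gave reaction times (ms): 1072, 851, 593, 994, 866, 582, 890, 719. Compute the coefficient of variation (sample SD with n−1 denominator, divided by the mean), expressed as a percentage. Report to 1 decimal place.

n = 8, Σ = 6567, M = 820.8750
Σ(x−M)² = 220124.875; s = √(220124.875/7) = 177.3314
CV = 177.3314 / 820.8750 = 0.21603 = 21.603%

21.6%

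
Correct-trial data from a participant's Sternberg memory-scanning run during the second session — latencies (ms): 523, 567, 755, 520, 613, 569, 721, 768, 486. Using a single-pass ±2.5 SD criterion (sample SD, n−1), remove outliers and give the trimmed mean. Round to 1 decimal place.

n = 9, ΣRT = 5522, M = 613.556
Σ(x−M)² = 92780.22; s = √(92780.22/8) = 107.692
Cutoffs: 613.556 ± 2.5·107.692 → [344.3, 882.8]
No RTs fall outside the cutoffs; all 9 retained. Mean = 5522/9 = 613.556

613.6 ms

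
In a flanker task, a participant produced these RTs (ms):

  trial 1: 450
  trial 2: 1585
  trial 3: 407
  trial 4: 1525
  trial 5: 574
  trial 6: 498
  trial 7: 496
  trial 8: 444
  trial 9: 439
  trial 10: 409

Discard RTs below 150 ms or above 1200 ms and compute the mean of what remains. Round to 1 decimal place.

464.6 ms

Excluded: 1525, 1585
Retained (n=8): Σ = 3717
Mean = 3717/8 = 464.6250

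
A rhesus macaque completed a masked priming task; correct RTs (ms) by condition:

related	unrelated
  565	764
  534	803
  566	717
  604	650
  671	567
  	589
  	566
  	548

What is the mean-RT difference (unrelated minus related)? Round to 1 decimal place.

M(related) = 2940/5 = 588.000
M(unrelated) = 5204/8 = 650.500
Difference = 650.500 − 588.000 = 62.500 ms

62.5 ms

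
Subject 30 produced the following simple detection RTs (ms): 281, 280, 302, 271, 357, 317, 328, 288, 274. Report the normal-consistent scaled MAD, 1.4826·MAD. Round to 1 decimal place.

20.8 ms

Sorted: 271, 274, 280, 281, 288, 302, 317, 328, 357 → median = 288
|x − 288| sorted: 0, 7, 8, 14, 14, 17, 29, 40, 69 → MAD = 14
Robust SD ≈ 1.4826 × 14 = 20.756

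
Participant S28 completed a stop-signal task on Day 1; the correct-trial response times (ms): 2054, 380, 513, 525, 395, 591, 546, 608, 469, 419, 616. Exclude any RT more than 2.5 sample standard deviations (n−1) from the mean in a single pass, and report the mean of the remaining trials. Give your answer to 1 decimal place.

506.2 ms

n = 11, ΣRT = 7116, M = 646.909
Σ(x−M)² = 2246768.91; s = √(2246768.91/10) = 474.001
Cutoffs: 646.909 ± 2.5·474.001 → [-538.1, 1831.9]
Outside: 2054 → excluded.
Retained (n=10): Σ = 5062, mean = 5062/10 = 506.200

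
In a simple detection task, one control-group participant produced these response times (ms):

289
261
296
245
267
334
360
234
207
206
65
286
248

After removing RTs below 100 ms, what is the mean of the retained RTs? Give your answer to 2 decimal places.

269.42 ms

Excluded: 65
Retained (n=12): Σ = 3233
Mean = 3233/12 = 269.4167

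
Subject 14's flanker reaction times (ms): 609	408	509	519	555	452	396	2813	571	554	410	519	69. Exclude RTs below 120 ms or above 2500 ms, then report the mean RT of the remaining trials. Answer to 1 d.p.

Excluded: 69, 2813
Retained (n=11): Σ = 5502
Mean = 5502/11 = 500.1818

500.2 ms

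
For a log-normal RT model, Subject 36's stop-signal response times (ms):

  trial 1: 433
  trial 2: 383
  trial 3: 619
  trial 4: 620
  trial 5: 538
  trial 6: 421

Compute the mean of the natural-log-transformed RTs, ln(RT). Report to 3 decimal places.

ln(RT): 6.0707, 5.9480, 6.4281, 6.4297, 6.2879, 6.0426
Σ ln(RT) = 37.2071
Mean = 37.2071/6 = 6.20118

6.201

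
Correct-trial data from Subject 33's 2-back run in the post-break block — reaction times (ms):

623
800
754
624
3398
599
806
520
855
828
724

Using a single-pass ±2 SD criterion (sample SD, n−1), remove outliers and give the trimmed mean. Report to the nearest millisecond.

n = 11, ΣRT = 10531, M = 957.364
Σ(x−M)² = 6670050.55; s = √(6670050.55/10) = 816.704
Cutoffs: 957.364 ± 2·816.704 → [-676.0, 2590.8]
Outside: 3398 → excluded.
Retained (n=10): Σ = 7133, mean = 7133/10 = 713.300

713 ms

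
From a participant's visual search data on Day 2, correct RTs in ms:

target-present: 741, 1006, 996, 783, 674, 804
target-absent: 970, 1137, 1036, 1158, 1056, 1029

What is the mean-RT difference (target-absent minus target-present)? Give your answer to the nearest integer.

230 ms

M(target-present) = 5004/6 = 834.000
M(target-absent) = 6386/6 = 1064.333
Difference = 1064.333 − 834.000 = 230.333 ms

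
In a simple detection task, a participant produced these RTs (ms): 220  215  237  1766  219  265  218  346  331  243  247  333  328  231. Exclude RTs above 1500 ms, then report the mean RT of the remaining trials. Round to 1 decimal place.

264.1 ms

Excluded: 1766
Retained (n=13): Σ = 3433
Mean = 3433/13 = 264.0769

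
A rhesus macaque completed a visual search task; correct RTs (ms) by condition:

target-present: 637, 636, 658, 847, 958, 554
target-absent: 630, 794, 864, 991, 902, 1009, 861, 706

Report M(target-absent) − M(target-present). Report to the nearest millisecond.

130 ms

M(target-present) = 4290/6 = 715.000
M(target-absent) = 6757/8 = 844.625
Difference = 844.625 − 715.000 = 129.625 ms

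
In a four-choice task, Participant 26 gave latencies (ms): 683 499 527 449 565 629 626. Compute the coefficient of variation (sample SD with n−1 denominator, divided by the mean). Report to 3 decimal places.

0.145

n = 7, Σ = 3978, M = 568.2857
Σ(x−M)² = 40921.429; s = √(40921.429/6) = 82.5847
CV = 82.5847 / 568.2857 = 0.14532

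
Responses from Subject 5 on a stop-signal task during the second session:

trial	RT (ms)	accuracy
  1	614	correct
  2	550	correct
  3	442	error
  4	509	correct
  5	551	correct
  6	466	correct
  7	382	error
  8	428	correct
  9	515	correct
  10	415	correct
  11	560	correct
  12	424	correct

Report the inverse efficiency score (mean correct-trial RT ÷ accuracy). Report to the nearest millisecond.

604 ms

Correct trials (n=10): 614, 550, 509, 551, 466, 428, 515, 415, 560, 424
Mean correct RT = 5032/10 = 503.2000 ms
Proportion correct = 10/12
IES = 503.2000 / (10/12) = 603.840 ms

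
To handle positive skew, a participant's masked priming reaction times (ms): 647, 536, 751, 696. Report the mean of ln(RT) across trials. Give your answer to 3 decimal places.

ln(RT): 6.4723, 6.2841, 6.6214, 6.5453
Σ ln(RT) = 25.9232
Mean = 25.9232/4 = 6.48081

6.481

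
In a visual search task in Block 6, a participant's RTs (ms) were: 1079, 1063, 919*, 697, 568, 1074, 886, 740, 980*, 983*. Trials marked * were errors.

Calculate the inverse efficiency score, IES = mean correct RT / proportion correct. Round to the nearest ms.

1246 ms

Correct trials (n=7): 1079, 1063, 697, 568, 1074, 886, 740
Mean correct RT = 6107/7 = 872.4286 ms
Proportion correct = 7/10
IES = 872.4286 / (7/10) = 1246.327 ms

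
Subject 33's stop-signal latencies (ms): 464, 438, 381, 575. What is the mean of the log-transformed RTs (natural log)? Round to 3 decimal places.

ln(RT): 6.1399, 6.0822, 5.9428, 6.3544
Σ ln(RT) = 24.5193
Mean = 24.5193/4 = 6.12982

6.130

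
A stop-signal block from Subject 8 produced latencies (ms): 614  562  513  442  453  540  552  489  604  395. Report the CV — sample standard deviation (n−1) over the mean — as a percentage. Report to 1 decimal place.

n = 10, Σ = 5164, M = 516.4000
Σ(x−M)² = 46158.400; s = √(46158.400/9) = 71.6150
CV = 71.6150 / 516.4000 = 0.13868 = 13.868%

13.9%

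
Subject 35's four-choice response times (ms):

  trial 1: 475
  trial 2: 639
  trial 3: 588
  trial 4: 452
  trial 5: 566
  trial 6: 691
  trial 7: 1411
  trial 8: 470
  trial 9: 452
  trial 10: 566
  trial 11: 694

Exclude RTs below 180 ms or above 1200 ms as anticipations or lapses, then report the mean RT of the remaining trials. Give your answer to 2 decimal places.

Excluded: 1411
Retained (n=10): Σ = 5593
Mean = 5593/10 = 559.3000

559.30 ms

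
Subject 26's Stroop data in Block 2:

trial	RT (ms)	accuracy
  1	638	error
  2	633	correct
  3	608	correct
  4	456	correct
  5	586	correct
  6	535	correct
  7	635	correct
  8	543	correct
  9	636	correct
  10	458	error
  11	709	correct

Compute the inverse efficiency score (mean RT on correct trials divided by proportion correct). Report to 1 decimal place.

725.3 ms

Correct trials (n=9): 633, 608, 456, 586, 535, 635, 543, 636, 709
Mean correct RT = 5341/9 = 593.4444 ms
Proportion correct = 9/11
IES = 593.4444 / (9/11) = 725.321 ms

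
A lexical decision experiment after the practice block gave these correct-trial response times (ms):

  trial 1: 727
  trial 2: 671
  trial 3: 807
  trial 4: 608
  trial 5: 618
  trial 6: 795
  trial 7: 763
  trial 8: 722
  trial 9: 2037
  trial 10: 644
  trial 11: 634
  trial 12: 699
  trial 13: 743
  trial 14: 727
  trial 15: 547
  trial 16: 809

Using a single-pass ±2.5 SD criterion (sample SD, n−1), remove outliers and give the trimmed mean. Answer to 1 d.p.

700.9 ms

n = 16, ΣRT = 12551, M = 784.438
Σ(x−M)² = 1760539.94; s = √(1760539.94/15) = 342.592
Cutoffs: 784.438 ± 2.5·342.592 → [-72.0, 1640.9]
Outside: 2037 → excluded.
Retained (n=15): Σ = 10514, mean = 10514/15 = 700.933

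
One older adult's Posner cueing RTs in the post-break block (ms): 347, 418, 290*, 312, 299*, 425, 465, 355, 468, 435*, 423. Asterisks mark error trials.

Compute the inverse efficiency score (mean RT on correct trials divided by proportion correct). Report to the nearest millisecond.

Correct trials (n=8): 347, 418, 312, 425, 465, 355, 468, 423
Mean correct RT = 3213/8 = 401.6250 ms
Proportion correct = 8/11
IES = 401.6250 / (8/11) = 552.234 ms

552 ms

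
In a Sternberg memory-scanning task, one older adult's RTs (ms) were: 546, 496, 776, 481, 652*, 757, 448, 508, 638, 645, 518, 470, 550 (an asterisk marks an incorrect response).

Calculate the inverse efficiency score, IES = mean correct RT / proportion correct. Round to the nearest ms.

Correct trials (n=12): 546, 496, 776, 481, 757, 448, 508, 638, 645, 518, 470, 550
Mean correct RT = 6833/12 = 569.4167 ms
Proportion correct = 12/13
IES = 569.4167 / (12/13) = 616.868 ms

617 ms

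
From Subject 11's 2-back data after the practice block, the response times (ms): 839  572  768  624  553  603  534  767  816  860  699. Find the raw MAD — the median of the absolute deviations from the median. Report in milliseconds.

Sorted: 534, 553, 572, 603, 624, 699, 767, 768, 816, 839, 860 → median = 699
|x − 699|: 140, 127, 69, 75, 146, 96, 165, 68, 117, 161, 0
Sorted deviations: 0, 68, 69, 75, 96, 117, 127, 140, 146, 161, 165 → MAD = 117

117 ms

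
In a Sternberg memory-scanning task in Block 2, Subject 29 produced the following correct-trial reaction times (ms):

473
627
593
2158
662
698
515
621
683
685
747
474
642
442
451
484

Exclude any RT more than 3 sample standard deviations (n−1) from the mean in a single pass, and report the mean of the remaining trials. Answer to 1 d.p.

586.5 ms

n = 16, ΣRT = 10955, M = 684.688
Σ(x−M)² = 2464617.44; s = √(2464617.44/15) = 405.349
Cutoffs: 684.688 ± 3·405.349 → [-531.4, 1900.7]
Outside: 2158 → excluded.
Retained (n=15): Σ = 8797, mean = 8797/15 = 586.467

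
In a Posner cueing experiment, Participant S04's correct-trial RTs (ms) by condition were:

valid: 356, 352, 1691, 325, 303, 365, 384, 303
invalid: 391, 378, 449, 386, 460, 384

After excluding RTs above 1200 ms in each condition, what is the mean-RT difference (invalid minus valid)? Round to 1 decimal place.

valid: exclude 1691
M(valid) = 2388/7 = 341.143
M(invalid) = 2448/6 = 408.000
Difference = 408.000 − 341.143 = 66.857 ms

66.9 ms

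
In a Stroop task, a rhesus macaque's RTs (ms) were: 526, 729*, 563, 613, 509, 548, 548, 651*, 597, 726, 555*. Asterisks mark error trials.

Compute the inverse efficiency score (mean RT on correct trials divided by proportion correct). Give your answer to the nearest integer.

796 ms

Correct trials (n=8): 526, 563, 613, 509, 548, 548, 597, 726
Mean correct RT = 4630/8 = 578.7500 ms
Proportion correct = 8/11
IES = 578.7500 / (8/11) = 795.781 ms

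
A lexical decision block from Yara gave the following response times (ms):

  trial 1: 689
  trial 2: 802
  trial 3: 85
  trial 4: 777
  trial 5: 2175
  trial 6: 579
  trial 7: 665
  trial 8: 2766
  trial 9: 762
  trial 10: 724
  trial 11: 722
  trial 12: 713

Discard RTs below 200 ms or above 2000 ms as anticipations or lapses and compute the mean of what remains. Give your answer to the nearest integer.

715 ms

Excluded: 85, 2175, 2766
Retained (n=9): Σ = 6433
Mean = 6433/9 = 714.7778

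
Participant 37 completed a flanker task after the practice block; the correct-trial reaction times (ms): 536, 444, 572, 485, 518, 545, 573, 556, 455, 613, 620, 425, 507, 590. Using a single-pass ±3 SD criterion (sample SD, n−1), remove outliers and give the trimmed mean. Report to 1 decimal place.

n = 14, ΣRT = 7439, M = 531.357
Σ(x−M)² = 49857.21; s = √(49857.21/13) = 61.929
Cutoffs: 531.357 ± 3·61.929 → [345.6, 717.1]
No RTs fall outside the cutoffs; all 14 retained. Mean = 7439/14 = 531.357

531.4 ms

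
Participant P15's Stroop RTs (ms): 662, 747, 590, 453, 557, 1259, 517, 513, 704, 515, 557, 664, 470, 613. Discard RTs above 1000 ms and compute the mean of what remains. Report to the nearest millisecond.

582 ms

Excluded: 1259
Retained (n=13): Σ = 7562
Mean = 7562/13 = 581.6923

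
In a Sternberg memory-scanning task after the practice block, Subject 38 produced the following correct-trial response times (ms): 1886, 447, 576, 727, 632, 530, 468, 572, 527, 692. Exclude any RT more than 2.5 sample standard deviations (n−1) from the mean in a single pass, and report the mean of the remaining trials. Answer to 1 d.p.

n = 10, ΣRT = 7057, M = 705.700
Σ(x−M)² = 1620110.10; s = √(1620110.10/9) = 424.278
Cutoffs: 705.700 ± 2.5·424.278 → [-355.0, 1766.4]
Outside: 1886 → excluded.
Retained (n=9): Σ = 5171, mean = 5171/9 = 574.556

574.6 ms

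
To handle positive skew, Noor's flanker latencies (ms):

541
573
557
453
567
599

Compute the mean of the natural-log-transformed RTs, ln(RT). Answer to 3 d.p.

ln(RT): 6.2934, 6.3509, 6.3226, 6.1159, 6.3404, 6.3953
Σ ln(RT) = 37.8184
Mean = 37.8184/6 = 6.30306

6.303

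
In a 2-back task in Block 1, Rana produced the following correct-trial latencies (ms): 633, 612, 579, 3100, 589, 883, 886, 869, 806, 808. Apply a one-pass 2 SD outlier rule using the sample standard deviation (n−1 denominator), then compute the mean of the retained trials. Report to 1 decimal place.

740.6 ms

n = 10, ΣRT = 9765, M = 976.500
Σ(x−M)² = 5154218.50; s = √(5154218.50/9) = 756.763
Cutoffs: 976.500 ± 2·756.763 → [-537.0, 2490.0]
Outside: 3100 → excluded.
Retained (n=9): Σ = 6665, mean = 6665/9 = 740.556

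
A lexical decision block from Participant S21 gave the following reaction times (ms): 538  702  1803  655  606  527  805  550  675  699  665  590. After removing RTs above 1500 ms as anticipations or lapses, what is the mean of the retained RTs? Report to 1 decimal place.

637.5 ms

Excluded: 1803
Retained (n=11): Σ = 7012
Mean = 7012/11 = 637.4545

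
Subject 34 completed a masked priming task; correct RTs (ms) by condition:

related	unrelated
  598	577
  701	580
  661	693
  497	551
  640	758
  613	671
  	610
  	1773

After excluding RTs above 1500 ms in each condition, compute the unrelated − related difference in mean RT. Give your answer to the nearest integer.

16 ms

unrelated: exclude 1773
M(related) = 3710/6 = 618.333
M(unrelated) = 4440/7 = 634.286
Difference = 634.286 − 618.333 = 15.952 ms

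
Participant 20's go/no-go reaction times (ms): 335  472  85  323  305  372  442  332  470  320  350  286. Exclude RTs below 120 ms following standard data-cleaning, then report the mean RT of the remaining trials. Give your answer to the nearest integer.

364 ms

Excluded: 85
Retained (n=11): Σ = 4007
Mean = 4007/11 = 364.2727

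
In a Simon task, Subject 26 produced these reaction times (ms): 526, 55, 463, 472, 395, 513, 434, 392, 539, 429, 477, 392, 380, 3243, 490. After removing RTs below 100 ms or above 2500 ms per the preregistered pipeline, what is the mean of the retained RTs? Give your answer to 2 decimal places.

454.00 ms

Excluded: 55, 3243
Retained (n=13): Σ = 5902
Mean = 5902/13 = 454.0000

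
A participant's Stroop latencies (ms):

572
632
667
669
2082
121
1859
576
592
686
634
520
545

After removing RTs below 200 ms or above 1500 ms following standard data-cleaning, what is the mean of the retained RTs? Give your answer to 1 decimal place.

Excluded: 121, 1859, 2082
Retained (n=10): Σ = 6093
Mean = 6093/10 = 609.3000

609.3 ms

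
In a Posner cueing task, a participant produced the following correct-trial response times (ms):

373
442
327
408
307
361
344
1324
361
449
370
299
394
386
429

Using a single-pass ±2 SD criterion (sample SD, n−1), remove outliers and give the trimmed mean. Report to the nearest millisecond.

n = 15, ΣRT = 6574, M = 438.267
Σ(x−M)² = 869098.93; s = √(869098.93/14) = 249.156
Cutoffs: 438.267 ± 2·249.156 → [-60.0, 936.6]
Outside: 1324 → excluded.
Retained (n=14): Σ = 5250, mean = 5250/14 = 375.000

375 ms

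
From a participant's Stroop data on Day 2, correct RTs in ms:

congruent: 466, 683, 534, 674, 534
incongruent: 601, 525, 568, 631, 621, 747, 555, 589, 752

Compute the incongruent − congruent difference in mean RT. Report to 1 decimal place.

42.8 ms

M(congruent) = 2891/5 = 578.200
M(incongruent) = 5589/9 = 621.000
Difference = 621.000 − 578.200 = 42.800 ms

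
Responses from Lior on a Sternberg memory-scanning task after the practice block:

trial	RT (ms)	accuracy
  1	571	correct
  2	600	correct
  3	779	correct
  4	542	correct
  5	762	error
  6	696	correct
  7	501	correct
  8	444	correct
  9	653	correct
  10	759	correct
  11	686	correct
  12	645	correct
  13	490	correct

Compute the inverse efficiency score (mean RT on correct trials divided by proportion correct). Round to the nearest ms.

Correct trials (n=12): 571, 600, 779, 542, 696, 501, 444, 653, 759, 686, 645, 490
Mean correct RT = 7366/12 = 613.8333 ms
Proportion correct = 12/13
IES = 613.8333 / (12/13) = 664.986 ms

665 ms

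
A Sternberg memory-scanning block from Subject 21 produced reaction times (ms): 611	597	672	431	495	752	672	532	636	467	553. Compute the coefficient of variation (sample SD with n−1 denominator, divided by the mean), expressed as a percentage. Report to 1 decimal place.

16.8%

n = 11, Σ = 6418, M = 583.4545
Σ(x−M)² = 95994.727; s = √(95994.727/10) = 97.9769
CV = 97.9769 / 583.4545 = 0.16793 = 16.793%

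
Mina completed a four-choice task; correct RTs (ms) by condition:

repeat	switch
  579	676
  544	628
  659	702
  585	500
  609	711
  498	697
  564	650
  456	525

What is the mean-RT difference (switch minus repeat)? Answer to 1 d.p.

74.4 ms

M(repeat) = 4494/8 = 561.750
M(switch) = 5089/8 = 636.125
Difference = 636.125 − 561.750 = 74.375 ms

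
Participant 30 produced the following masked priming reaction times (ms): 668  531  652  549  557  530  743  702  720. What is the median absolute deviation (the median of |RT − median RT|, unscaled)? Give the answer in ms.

91 ms

Sorted: 530, 531, 549, 557, 652, 668, 702, 720, 743 → median = 652
|x − 652|: 16, 121, 0, 103, 95, 122, 91, 50, 68
Sorted deviations: 0, 16, 50, 68, 91, 95, 103, 121, 122 → MAD = 91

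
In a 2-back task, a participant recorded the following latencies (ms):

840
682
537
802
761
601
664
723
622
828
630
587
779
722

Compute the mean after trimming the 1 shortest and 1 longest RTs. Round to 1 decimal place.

700.1 ms

Sorted: 537, 587, 601, 622, 630, 664, 682, 722, 723, 761, 779, 802, 828, 840
Drop lowest 1 (537) and highest 1 (840)
Remaining (n=12): Σ = 8401, mean = 8401/12 = 700.083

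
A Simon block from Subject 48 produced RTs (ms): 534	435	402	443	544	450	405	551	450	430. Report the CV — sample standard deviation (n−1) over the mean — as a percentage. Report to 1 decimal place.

n = 10, Σ = 4644, M = 464.4000
Σ(x−M)² = 29022.400; s = √(29022.400/9) = 56.7865
CV = 56.7865 / 464.4000 = 0.12228 = 12.228%

12.2%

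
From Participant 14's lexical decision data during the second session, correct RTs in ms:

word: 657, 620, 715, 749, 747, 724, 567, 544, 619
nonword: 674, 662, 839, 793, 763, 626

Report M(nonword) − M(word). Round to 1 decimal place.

M(word) = 5942/9 = 660.222
M(nonword) = 4357/6 = 726.167
Difference = 726.167 − 660.222 = 65.944 ms

65.9 ms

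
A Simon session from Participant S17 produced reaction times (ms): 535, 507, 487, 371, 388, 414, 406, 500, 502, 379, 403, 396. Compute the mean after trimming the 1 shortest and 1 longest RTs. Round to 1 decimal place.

Sorted: 371, 379, 388, 396, 403, 406, 414, 487, 500, 502, 507, 535
Drop lowest 1 (371) and highest 1 (535)
Remaining (n=10): Σ = 4382, mean = 4382/10 = 438.200

438.2 ms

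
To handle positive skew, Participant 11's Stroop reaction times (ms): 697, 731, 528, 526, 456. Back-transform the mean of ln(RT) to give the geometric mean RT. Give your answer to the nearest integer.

ln(RT): 6.5468, 6.5944, 6.2691, 6.2653, 6.1225
Mean ln(RT) = 31.7981/5 = 6.35962
Geometric mean = exp(6.35962) = 578.03 ms

578 ms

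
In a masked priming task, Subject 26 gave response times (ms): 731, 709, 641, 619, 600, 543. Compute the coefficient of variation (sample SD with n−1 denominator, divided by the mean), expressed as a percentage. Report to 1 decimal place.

n = 6, Σ = 3843, M = 640.5000
Σ(x−M)² = 24491.500; s = √(24491.500/5) = 69.9879
CV = 69.9879 / 640.5000 = 0.10927 = 10.927%

10.9%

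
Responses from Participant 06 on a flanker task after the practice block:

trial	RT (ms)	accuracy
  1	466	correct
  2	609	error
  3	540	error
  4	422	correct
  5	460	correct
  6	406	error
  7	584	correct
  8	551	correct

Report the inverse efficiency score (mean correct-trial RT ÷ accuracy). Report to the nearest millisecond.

Correct trials (n=5): 466, 422, 460, 584, 551
Mean correct RT = 2483/5 = 496.6000 ms
Proportion correct = 5/8
IES = 496.6000 / (5/8) = 794.560 ms

795 ms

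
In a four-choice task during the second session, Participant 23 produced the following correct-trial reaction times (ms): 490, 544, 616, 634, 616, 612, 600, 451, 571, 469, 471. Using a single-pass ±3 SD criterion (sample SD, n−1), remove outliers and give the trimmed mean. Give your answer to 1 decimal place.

552.2 ms

n = 11, ΣRT = 6074, M = 552.182
Σ(x−M)² = 48739.64; s = √(48739.64/10) = 69.814
Cutoffs: 552.182 ± 3·69.814 → [342.7, 761.6]
No RTs fall outside the cutoffs; all 11 retained. Mean = 6074/11 = 552.182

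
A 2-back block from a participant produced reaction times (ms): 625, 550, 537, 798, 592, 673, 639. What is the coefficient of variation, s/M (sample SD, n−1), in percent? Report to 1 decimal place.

n = 7, Σ = 4414, M = 630.5714
Σ(x−M)² = 46669.714; s = √(46669.714/6) = 88.1946
CV = 88.1946 / 630.5714 = 0.13986 = 13.986%

14.0%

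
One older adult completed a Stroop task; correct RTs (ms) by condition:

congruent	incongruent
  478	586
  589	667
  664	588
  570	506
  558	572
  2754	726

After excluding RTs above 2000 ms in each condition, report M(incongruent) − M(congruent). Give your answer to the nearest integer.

36 ms

congruent: exclude 2754
M(congruent) = 2859/5 = 571.800
M(incongruent) = 3645/6 = 607.500
Difference = 607.500 − 571.800 = 35.700 ms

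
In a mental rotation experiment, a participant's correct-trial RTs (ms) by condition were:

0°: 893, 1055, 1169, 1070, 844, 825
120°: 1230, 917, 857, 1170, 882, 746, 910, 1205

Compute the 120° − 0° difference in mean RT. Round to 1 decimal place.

13.6 ms

M(0°) = 5856/6 = 976.000
M(120°) = 7917/8 = 989.625
Difference = 989.625 − 976.000 = 13.625 ms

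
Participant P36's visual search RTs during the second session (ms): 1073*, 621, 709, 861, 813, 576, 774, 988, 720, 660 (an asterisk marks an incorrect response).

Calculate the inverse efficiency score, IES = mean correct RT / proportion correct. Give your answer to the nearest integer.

Correct trials (n=9): 621, 709, 861, 813, 576, 774, 988, 720, 660
Mean correct RT = 6722/9 = 746.8889 ms
Proportion correct = 9/10
IES = 746.8889 / (9/10) = 829.877 ms

830 ms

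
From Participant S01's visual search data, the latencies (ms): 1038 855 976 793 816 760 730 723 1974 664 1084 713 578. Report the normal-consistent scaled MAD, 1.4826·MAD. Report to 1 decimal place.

118.6 ms

Sorted: 578, 664, 713, 723, 730, 760, 793, 816, 855, 976, 1038, 1084, 1974 → median = 793
|x − 793| sorted: 0, 23, 33, 62, 63, 70, 80, 129, 183, 215, 245, 291, 1181 → MAD = 80
Robust SD ≈ 1.4826 × 80 = 118.608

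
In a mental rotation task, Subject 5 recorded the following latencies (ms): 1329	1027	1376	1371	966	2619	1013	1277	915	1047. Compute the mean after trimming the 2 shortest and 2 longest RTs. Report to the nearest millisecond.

Sorted: 915, 966, 1013, 1027, 1047, 1277, 1329, 1371, 1376, 2619
Drop lowest 2 (915, 966) and highest 2 (1376, 2619)
Remaining (n=6): Σ = 7064, mean = 7064/6 = 1177.333

1177 ms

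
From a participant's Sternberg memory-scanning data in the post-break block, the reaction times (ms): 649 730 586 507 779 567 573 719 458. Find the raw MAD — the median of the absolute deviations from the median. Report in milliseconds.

79 ms

Sorted: 458, 507, 567, 573, 586, 649, 719, 730, 779 → median = 586
|x − 586|: 63, 144, 0, 79, 193, 19, 13, 133, 128
Sorted deviations: 0, 13, 19, 63, 79, 128, 133, 144, 193 → MAD = 79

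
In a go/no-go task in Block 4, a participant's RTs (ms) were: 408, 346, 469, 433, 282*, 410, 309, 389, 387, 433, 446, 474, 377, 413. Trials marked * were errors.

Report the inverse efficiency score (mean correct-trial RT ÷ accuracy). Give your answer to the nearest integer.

Correct trials (n=13): 408, 346, 469, 433, 410, 309, 389, 387, 433, 446, 474, 377, 413
Mean correct RT = 5294/13 = 407.2308 ms
Proportion correct = 13/14
IES = 407.2308 / (13/14) = 438.556 ms

439 ms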